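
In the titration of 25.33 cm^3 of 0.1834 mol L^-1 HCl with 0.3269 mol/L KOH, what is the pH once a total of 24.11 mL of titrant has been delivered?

n(acid) = 0.1834 x 0.02533 = 0.004646 mol; n(KOH) added = 0.3269 x 0.02411 = 0.007882 mol.
Base is in excess by 0.007882 - 0.004646 = 0.003236 mol in a total volume of 0.04944 L.
[OH^-] = 0.003236/0.04944 = 0.06545 M, so pOH = 1.18 and pH = 14.00 - 1.18 = 12.82.

12.82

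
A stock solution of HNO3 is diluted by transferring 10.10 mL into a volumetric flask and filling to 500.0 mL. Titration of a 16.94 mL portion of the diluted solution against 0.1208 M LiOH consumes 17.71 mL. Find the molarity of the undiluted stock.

n(LiOH) = 0.1208 x 0.01771 = 0.002139 mol.
n(HNO3) in the aliquot = 0.002139 mol.
[diluted HNO3] = 0.002139 / 0.01694 = 0.1263 M.
Dilution factor = 500.0/10.10 = 49.50, so [stock] = 0.1263 x 49.50 = 6.25 M.

6.25 M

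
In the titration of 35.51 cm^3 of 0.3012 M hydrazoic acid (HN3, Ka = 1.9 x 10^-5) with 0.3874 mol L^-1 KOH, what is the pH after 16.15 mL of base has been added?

4.87

Initial n(HN3) = 0.3012 x 0.03551 = 0.01070 mol.
n(KOH) added = 0.3874 x 0.01615 = 0.006257 mol, converting that many moles of HN3 to N3-.
Remaining n(HN3) = 0.004439 mol; n(N3-) = 0.006257 mol.
By Henderson-Hasselbalch, pH = pKa + log([A^-]/[HA]) = 4.72 + log(0.006257/0.004439) = 4.72 + (+0.15) = 4.87.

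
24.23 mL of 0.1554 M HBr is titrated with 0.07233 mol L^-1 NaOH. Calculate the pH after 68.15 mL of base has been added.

12.10

n(acid) = 0.1554 x 0.02423 = 0.003765 mol; n(NaOH) added = 0.07233 x 0.06815 = 0.004929 mol.
Base is in excess by 0.004929 - 0.003765 = 0.001164 mol in a total volume of 0.09238 L.
[OH^-] = 0.001164/0.09238 = 0.01260 M, so pOH = 1.90 and pH = 14.00 - 1.90 = 12.10.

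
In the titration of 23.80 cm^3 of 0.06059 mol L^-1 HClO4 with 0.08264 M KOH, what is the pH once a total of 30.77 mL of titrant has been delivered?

12.30

n(acid) = 0.06059 x 0.02380 = 0.001442 mol; n(KOH) added = 0.08264 x 0.03077 = 0.002543 mol.
Base is in excess by 0.002543 - 0.001442 = 0.001101 mol in a total volume of 0.05457 L.
[OH^-] = 0.001101/0.05457 = 0.02017 M, so pOH = 1.70 and pH = 14.00 - 1.70 = 12.30.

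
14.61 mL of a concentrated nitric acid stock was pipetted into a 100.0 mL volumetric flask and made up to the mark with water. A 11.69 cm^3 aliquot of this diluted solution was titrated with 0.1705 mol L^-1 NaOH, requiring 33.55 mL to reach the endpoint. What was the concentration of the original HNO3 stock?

n(NaOH) = 0.1705 x 0.03355 = 0.005720 mol.
n(HNO3) in the aliquot = 0.005720 mol.
[diluted HNO3] = 0.005720 / 0.01169 = 0.4893 M.
Dilution factor = 100.0/14.61 = 6.845, so [stock] = 0.4893 x 6.845 = 3.35 M.

3.35 M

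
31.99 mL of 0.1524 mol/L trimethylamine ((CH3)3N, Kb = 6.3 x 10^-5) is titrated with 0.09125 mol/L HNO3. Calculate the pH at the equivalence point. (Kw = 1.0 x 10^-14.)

5.52

n((CH3)3N) = 0.1524 x 0.03199 = 0.004875 mol; V(HNO3) at equivalence = 0.004875/0.09125 = 0.05343 L.
At equivalence the base is fully converted to (CH3)3NH+; total volume = 0.08542 L, so [(CH3)3NH+] = 0.004875/0.08542 = 0.05708 M.
Ka((CH3)3NH+) = Kw/Kb = 1.0e-14 / 6.3 x 10^-5 = 1.59e-10.
[H^+] = sqrt(Ka x [(CH3)3NH+]) = sqrt(1.59e-10 x 0.05708) = 3.01e-6 M.
pH = -log(3.01e-6) = 5.52.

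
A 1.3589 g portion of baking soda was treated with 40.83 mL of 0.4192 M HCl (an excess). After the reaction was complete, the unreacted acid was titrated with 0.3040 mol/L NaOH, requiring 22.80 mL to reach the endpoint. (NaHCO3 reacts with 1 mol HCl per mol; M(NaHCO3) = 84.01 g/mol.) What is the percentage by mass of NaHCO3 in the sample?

63.0%

Total n(HCl) added = 0.4192 x 0.04083 = 0.01712 mol.
n(NaOH) used = 0.3040 x 0.02280 = 0.006931 mol, which equals the excess n(HCl).
So n(HCl) consumed by the sample = 0.01712 - 0.006931 = 0.01018 mol.
n(NaHCO3) = 0.01018 / 1 = 0.01018 mol.
mass NaHCO3 = 0.01018 x 84.01 = 0.8556 g, so %NaHCO3 = 0.8556/1.3589 x 100 = 63.0%.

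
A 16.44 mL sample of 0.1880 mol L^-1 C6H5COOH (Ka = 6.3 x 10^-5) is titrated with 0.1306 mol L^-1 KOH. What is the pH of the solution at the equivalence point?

8.54

n(C6H5COOH) = 0.1880 x 0.01644 = 0.003091 mol; V(KOH) at equivalence = 0.003091/0.1306 = 0.02367 L.
At equivalence all the acid is converted to C6H5COO-; total volume = 0.01644 + 0.02367 = 0.04011 L, so [C6H5COO-] = 0.003091/0.04011 = 0.07706 M.
Kb = Kw/Ka = 1.0e-14 / 6.3 x 10^-5 = 1.59e-10.
[OH^-] = sqrt(Kb x [C6H5COO-]) = sqrt(1.59e-10 x 0.07706) = 3.50e-6 M.
pOH = 5.46, so pH = 14.00 - 5.46 = 8.54.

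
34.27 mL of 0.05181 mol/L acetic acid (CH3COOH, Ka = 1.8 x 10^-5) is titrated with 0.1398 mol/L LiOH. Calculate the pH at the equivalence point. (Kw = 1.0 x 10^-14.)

8.66

n(CH3COOH) = 0.05181 x 0.03427 = 0.001776 mol; V(LiOH) at equivalence = 0.001776/0.1398 = 0.01270 L.
At equivalence all the acid is converted to CH3COO-; total volume = 0.03427 + 0.01270 = 0.04697 L, so [CH3COO-] = 0.001776/0.04697 = 0.03780 M.
Kb = Kw/Ka = 1.0e-14 / 1.8 x 10^-5 = 5.56e-10.
[OH^-] = sqrt(Kb x [CH3COO-]) = sqrt(5.56e-10 x 0.03780) = 4.58e-6 M.
pOH = 5.34, so pH = 14.00 - 5.34 = 8.66.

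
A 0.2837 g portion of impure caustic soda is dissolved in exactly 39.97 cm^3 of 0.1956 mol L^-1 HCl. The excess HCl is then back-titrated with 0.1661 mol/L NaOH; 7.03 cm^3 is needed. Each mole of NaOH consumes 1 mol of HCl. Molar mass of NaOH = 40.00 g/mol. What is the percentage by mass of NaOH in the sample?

93.8%

Total n(HCl) added = 0.1956 x 0.03997 = 0.007818 mol.
n(NaOH) used = 0.1661 x 0.007030 = 0.001168 mol, which equals the excess n(HCl).
So n(HCl) consumed by the sample = 0.007818 - 0.001168 = 0.006650 mol.
n(NaOH) = 0.006650 / 1 = 0.006650 mol.
mass NaOH = 0.006650 x 40.00 = 0.2660 g, so %NaOH = 0.2660/0.2837 x 100 = 93.8%.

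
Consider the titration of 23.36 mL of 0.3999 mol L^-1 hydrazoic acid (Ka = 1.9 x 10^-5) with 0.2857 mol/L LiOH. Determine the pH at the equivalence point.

n(HN3) = 0.3999 x 0.02336 = 0.009342 mol; V(LiOH) at equivalence = 0.009342/0.2857 = 0.03270 L.
At equivalence all the acid is converted to N3-; total volume = 0.02336 + 0.03270 = 0.05606 L, so [N3-] = 0.009342/0.05606 = 0.1666 M.
Kb = Kw/Ka = 1.0e-14 / 1.9 x 10^-5 = 5.26e-10.
[OH^-] = sqrt(Kb x [N3-]) = sqrt(5.26e-10 x 0.1666) = 9.37e-6 M.
pOH = 5.03, so pH = 14.00 - 5.03 = 8.97.

8.97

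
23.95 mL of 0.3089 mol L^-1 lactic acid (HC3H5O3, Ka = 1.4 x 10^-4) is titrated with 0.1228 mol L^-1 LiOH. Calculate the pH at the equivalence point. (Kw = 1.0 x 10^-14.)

8.40

n(HC3H5O3) = 0.3089 x 0.02395 = 0.007398 mol; V(LiOH) at equivalence = 0.007398/0.1228 = 0.06025 L.
At equivalence all the acid is converted to C3H5O3-; total volume = 0.02395 + 0.06025 = 0.08420 L, so [C3H5O3-] = 0.007398/0.08420 = 0.08787 M.
Kb = Kw/Ka = 1.0e-14 / 1.4 x 10^-4 = 7.14e-11.
[OH^-] = sqrt(Kb x [C3H5O3-]) = sqrt(7.14e-11 x 0.08787) = 2.51e-6 M.
pOH = 5.60, so pH = 14.00 - 5.60 = 8.40.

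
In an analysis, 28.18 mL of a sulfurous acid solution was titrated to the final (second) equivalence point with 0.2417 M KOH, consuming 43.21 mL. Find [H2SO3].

0.185 M

n(KOH) = 0.2417 x 0.04321 = 0.01044 mol.
At the final (second) equivalence point, 2 mol OH^- react per mol H2SO3, so n(H2SO3) = 0.01044 / 2 = 0.005222 mol.
[H2SO3] = 0.005222 / 0.02818 L = 0.185 M.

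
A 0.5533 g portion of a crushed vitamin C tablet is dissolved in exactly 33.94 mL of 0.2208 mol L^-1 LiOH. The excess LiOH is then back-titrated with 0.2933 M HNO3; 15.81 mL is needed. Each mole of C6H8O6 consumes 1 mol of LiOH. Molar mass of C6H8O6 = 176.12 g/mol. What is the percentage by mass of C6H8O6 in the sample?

90.9%

Total n(LiOH) added = 0.2208 x 0.03394 = 0.007494 mol.
n(HNO3) used = 0.2933 x 0.01581 = 0.004637 mol, which equals the excess n(LiOH).
So n(LiOH) consumed by the sample = 0.007494 - 0.004637 = 0.002857 mol.
n(C6H8O6) = 0.002857 / 1 = 0.002857 mol.
mass C6H8O6 = 0.002857 x 176.12 = 0.5032 g, so %C6H8O6 = 0.5032/0.5533 x 100 = 90.9%.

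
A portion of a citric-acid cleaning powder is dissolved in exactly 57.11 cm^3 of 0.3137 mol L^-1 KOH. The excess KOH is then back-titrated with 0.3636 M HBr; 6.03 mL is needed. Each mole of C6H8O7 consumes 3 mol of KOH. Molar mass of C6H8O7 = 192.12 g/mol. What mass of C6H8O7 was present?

Total n(KOH) added = 0.3137 x 0.05711 = 0.01792 mol.
n(HBr) used = 0.3636 x 0.006030 = 0.002193 mol, which equals the excess n(KOH).
So n(KOH) consumed by the sample = 0.01792 - 0.002193 = 0.01572 mol.
n(C6H8O7) = 0.01572 / 3 = 0.005241 mol.
mass = 0.005241 mol x 192.12 g/mol = 1.01 g.

1.01 g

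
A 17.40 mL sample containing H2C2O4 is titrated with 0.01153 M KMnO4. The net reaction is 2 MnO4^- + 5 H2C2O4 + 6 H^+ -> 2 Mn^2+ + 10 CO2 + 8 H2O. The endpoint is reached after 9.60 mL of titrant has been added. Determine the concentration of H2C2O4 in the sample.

0.0159 M

n(KMnO4) = 0.01153 x 0.009600 = 0.0001107 mol.
From the balanced equation, 2 mol KMnO4 reacts with 5 mol H2C2O4, so n(H2C2O4) = 0.0001107 x 5/2 = 0.0002767 mol.
[H2C2O4] = 0.0002767 / 0.01740 L = 0.0159 M.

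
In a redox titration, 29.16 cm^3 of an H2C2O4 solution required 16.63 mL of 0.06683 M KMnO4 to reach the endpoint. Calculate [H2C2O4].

n(KMnO4) = 0.06683 x 0.01663 = 0.001111 mol.
From the balanced equation, 2 mol KMnO4 reacts with 5 mol H2C2O4, so n(H2C2O4) = 0.001111 x 5/2 = 0.002778 mol.
[H2C2O4] = 0.002778 / 0.02916 L = 0.0953 M.

0.0953 M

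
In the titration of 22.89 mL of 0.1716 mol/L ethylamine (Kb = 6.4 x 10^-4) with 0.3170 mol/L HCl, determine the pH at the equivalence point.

5.88

n(C2H5NH2) = 0.1716 x 0.02289 = 0.003928 mol; V(HCl) at equivalence = 0.003928/0.3170 = 0.01239 L.
At equivalence the base is fully converted to C2H5NH3+; total volume = 0.03528 L, so [C2H5NH3+] = 0.003928/0.03528 = 0.1113 M.
Ka(C2H5NH3+) = Kw/Kb = 1.0e-14 / 6.4 x 10^-4 = 1.56e-11.
[H^+] = sqrt(Ka x [C2H5NH3+]) = sqrt(1.56e-11 x 0.1113) = 1.32e-6 M.
pH = -log(1.32e-6) = 5.88.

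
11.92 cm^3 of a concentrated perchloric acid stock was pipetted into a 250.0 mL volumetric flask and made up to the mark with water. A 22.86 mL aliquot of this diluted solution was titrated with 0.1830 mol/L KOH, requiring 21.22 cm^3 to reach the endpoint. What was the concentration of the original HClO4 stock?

3.56 M

n(KOH) = 0.1830 x 0.02122 = 0.003883 mol.
n(HClO4) in the aliquot = 0.003883 mol.
[diluted HClO4] = 0.003883 / 0.02286 = 0.1699 M.
Dilution factor = 250.0/11.92 = 20.97, so [stock] = 0.1699 x 20.97 = 3.56 M.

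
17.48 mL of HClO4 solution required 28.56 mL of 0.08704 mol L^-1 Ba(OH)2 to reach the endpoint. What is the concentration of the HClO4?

0.284 M

n(Ba(OH)2) delivered = 0.08704 x 0.02856 = 0.002486 mol.
The reaction is 2 HClO4 + 1 Ba(OH)2, so n(HClO4) = 0.002486 x 2/1 = 0.004972 mol.
[HClO4] = 0.004972 mol / 0.01748 L = 0.284 M.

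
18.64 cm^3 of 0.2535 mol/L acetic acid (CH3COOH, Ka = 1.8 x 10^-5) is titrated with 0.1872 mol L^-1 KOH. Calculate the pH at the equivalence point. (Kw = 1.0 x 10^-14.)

n(CH3COOH) = 0.2535 x 0.01864 = 0.004725 mol; V(KOH) at equivalence = 0.004725/0.1872 = 0.02524 L.
At equivalence all the acid is converted to CH3COO-; total volume = 0.01864 + 0.02524 = 0.04388 L, so [CH3COO-] = 0.004725/0.04388 = 0.1077 M.
Kb = Kw/Ka = 1.0e-14 / 1.8 x 10^-5 = 5.56e-10.
[OH^-] = sqrt(Kb x [CH3COO-]) = sqrt(5.56e-10 x 0.1077) = 7.73e-6 M.
pOH = 5.11, so pH = 14.00 - 5.11 = 8.89.

8.89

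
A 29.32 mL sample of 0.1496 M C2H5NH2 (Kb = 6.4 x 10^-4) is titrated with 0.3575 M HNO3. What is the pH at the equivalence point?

n(C2H5NH2) = 0.1496 x 0.02932 = 0.004386 mol; V(HNO3) at equivalence = 0.004386/0.3575 = 0.01227 L.
At equivalence the base is fully converted to C2H5NH3+; total volume = 0.04159 L, so [C2H5NH3+] = 0.004386/0.04159 = 0.1055 M.
Ka(C2H5NH3+) = Kw/Kb = 1.0e-14 / 6.4 x 10^-4 = 1.56e-11.
[H^+] = sqrt(Ka x [C2H5NH3+]) = sqrt(1.56e-11 x 0.1055) = 1.28e-6 M.
pH = -log(1.28e-6) = 5.89.

5.89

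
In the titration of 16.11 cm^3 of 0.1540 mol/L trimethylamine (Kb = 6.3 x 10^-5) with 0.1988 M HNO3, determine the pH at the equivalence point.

n((CH3)3N) = 0.1540 x 0.01611 = 0.002481 mol; V(HNO3) at equivalence = 0.002481/0.1988 = 0.01248 L.
At equivalence the base is fully converted to (CH3)3NH+; total volume = 0.02859 L, so [(CH3)3NH+] = 0.002481/0.02859 = 0.08678 M.
Ka((CH3)3NH+) = Kw/Kb = 1.0e-14 / 6.3 x 10^-5 = 1.59e-10.
[H^+] = sqrt(Ka x [(CH3)3NH+]) = sqrt(1.59e-10 x 0.08678) = 3.71e-6 M.
pH = -log(3.71e-6) = 5.43.

5.43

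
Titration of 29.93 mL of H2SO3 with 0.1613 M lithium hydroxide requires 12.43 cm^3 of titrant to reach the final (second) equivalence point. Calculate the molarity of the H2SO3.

0.0335 M

n(LiOH) = 0.1613 x 0.01243 = 0.002005 mol.
At the final (second) equivalence point, 2 mol OH^- react per mol H2SO3, so n(H2SO3) = 0.002005 / 2 = 0.001002 mol.
[H2SO3] = 0.001002 / 0.02993 L = 0.0335 M.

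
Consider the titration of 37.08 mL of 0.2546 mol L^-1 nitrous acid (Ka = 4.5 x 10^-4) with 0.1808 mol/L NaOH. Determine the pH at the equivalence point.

n(HNO2) = 0.2546 x 0.03708 = 0.009441 mol; V(NaOH) at equivalence = 0.009441/0.1808 = 0.05222 L.
At equivalence all the acid is converted to NO2-; total volume = 0.03708 + 0.05222 = 0.08930 L, so [NO2-] = 0.009441/0.08930 = 0.1057 M.
Kb = Kw/Ka = 1.0e-14 / 4.5 x 10^-4 = 2.22e-11.
[OH^-] = sqrt(Kb x [NO2-]) = sqrt(2.22e-11 x 0.1057) = 1.53e-6 M.
pOH = 5.81, so pH = 14.00 - 5.81 = 8.19.

8.19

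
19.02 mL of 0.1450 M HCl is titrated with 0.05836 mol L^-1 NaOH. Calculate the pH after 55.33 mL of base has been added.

11.80

n(acid) = 0.1450 x 0.01902 = 0.002758 mol; n(NaOH) added = 0.05836 x 0.05533 = 0.003229 mol.
Base is in excess by 0.003229 - 0.002758 = 0.0004712 mol in a total volume of 0.07435 L.
[OH^-] = 0.0004712/0.07435 = 0.006337 M, so pOH = 2.20 and pH = 14.00 - 2.20 = 11.80.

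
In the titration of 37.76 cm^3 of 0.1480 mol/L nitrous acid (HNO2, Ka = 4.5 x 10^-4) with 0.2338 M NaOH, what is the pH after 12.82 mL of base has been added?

3.41

Initial n(HNO2) = 0.1480 x 0.03776 = 0.005588 mol.
n(NaOH) added = 0.2338 x 0.01282 = 0.002997 mol, converting that many moles of HNO2 to NO2-.
Remaining n(HNO2) = 0.002591 mol; n(NO2-) = 0.002997 mol.
By Henderson-Hasselbalch, pH = pKa + log([A^-]/[HA]) = 3.35 + log(0.002997/0.002591) = 3.35 + (+0.06) = 3.41.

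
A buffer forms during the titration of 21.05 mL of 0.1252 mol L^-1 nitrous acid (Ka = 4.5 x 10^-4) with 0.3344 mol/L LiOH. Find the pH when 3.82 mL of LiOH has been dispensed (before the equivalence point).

3.32

Initial n(HNO2) = 0.1252 x 0.02105 = 0.002635 mol.
n(LiOH) added = 0.3344 x 0.003820 = 0.001277 mol, converting that many moles of HNO2 to NO2-.
Remaining n(HNO2) = 0.001358 mol; n(NO2-) = 0.001277 mol.
By Henderson-Hasselbalch, pH = pKa + log([A^-]/[HA]) = 3.35 + log(0.001277/0.001358) = 3.35 + (-0.03) = 3.32.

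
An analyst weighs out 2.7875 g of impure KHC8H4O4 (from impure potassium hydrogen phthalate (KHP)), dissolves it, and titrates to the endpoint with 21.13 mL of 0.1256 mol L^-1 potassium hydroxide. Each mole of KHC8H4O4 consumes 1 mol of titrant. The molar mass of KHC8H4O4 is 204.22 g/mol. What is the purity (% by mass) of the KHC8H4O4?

n(KOH) = 0.1256 x 0.02113 = 0.002654 mol.
n(KHC8H4O4) = 0.002654 / 1 = 0.002654 mol.
mass of KHC8H4O4 = 0.002654 x 204.22 = 0.5420 g.
% purity = 0.5420 / 2.7875 x 100 = 19.4%.

19.4%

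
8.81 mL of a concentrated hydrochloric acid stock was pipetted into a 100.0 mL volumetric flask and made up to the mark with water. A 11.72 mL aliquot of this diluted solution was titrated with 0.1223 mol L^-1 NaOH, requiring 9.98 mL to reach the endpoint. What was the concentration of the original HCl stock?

1.18 M

n(NaOH) = 0.1223 x 0.009980 = 0.001221 mol.
n(HCl) in the aliquot = 0.001221 mol.
[diluted HCl] = 0.001221 / 0.01172 = 0.1041 M.
Dilution factor = 100.0/8.810 = 11.35, so [stock] = 0.1041 x 11.35 = 1.18 M.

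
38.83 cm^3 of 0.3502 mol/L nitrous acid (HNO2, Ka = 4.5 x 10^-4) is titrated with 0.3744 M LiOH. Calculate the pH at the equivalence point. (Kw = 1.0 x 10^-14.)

8.30

n(HNO2) = 0.3502 x 0.03883 = 0.01360 mol; V(LiOH) at equivalence = 0.01360/0.3744 = 0.03632 L.
At equivalence all the acid is converted to NO2-; total volume = 0.03883 + 0.03632 = 0.07515 L, so [NO2-] = 0.01360/0.07515 = 0.1809 M.
Kb = Kw/Ka = 1.0e-14 / 4.5 x 10^-4 = 2.22e-11.
[OH^-] = sqrt(Kb x [NO2-]) = sqrt(2.22e-11 x 0.1809) = 2.01e-6 M.
pOH = 5.70, so pH = 14.00 - 5.70 = 8.30.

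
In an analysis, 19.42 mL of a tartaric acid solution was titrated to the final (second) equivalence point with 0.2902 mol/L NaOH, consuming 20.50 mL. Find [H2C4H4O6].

0.153 M

n(NaOH) = 0.2902 x 0.02050 = 0.005949 mol.
At the final (second) equivalence point, 2 mol OH^- react per mol H2C4H4O6, so n(H2C4H4O6) = 0.005949 / 2 = 0.002975 mol.
[H2C4H4O6] = 0.002975 / 0.01942 L = 0.153 M.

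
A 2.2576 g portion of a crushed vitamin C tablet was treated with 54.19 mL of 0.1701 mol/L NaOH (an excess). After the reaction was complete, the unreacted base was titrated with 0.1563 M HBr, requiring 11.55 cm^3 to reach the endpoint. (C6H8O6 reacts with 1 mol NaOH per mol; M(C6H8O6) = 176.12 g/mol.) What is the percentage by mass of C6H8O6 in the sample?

Total n(NaOH) added = 0.1701 x 0.05419 = 0.009218 mol.
n(HBr) used = 0.1563 x 0.01155 = 0.001805 mol, which equals the excess n(NaOH).
So n(NaOH) consumed by the sample = 0.009218 - 0.001805 = 0.007412 mol.
n(C6H8O6) = 0.007412 / 1 = 0.007412 mol.
mass C6H8O6 = 0.007412 x 176.12 = 1.305 g, so %C6H8O6 = 1.305/2.2576 x 100 = 57.8%.

57.8%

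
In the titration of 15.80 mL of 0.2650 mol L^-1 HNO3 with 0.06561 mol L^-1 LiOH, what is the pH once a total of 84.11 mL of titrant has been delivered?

n(acid) = 0.2650 x 0.01580 = 0.004187 mol; n(LiOH) added = 0.06561 x 0.08411 = 0.005518 mol.
Base is in excess by 0.005518 - 0.004187 = 0.001331 mol in a total volume of 0.09991 L.
[OH^-] = 0.001331/0.09991 = 0.01333 M, so pOH = 1.88 and pH = 14.00 - 1.88 = 12.12.

12.12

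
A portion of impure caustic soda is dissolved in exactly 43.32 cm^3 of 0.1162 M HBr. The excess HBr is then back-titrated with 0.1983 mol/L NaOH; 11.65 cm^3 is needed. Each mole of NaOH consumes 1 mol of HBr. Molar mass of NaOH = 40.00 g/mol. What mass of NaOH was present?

0.109 g

Total n(HBr) added = 0.1162 x 0.04332 = 0.005034 mol.
n(NaOH) used = 0.1983 x 0.01165 = 0.002310 mol, which equals the excess n(HBr).
So n(HBr) consumed by the sample = 0.005034 - 0.002310 = 0.002724 mol.
n(NaOH) = 0.002724 / 1 = 0.002724 mol.
mass = 0.002724 mol x 40.00 g/mol = 0.109 g.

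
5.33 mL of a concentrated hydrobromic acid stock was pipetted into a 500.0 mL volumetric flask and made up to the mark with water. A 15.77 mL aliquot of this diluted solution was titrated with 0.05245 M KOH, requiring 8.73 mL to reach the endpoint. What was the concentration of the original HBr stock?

n(KOH) = 0.05245 x 0.008730 = 0.0004579 mol.
n(HBr) in the aliquot = 0.0004579 mol.
[diluted HBr] = 0.0004579 / 0.01577 = 0.02904 M.
Dilution factor = 500.0/5.330 = 93.81, so [stock] = 0.02904 x 93.81 = 2.72 M.

2.72 M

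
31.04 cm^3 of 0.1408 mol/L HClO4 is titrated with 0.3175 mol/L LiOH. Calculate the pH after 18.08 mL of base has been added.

12.45

n(acid) = 0.1408 x 0.03104 = 0.004370 mol; n(LiOH) added = 0.3175 x 0.01808 = 0.005740 mol.
Base is in excess by 0.005740 - 0.004370 = 0.001370 mol in a total volume of 0.04912 L.
[OH^-] = 0.001370/0.04912 = 0.02789 M, so pOH = 1.55 and pH = 14.00 - 1.55 = 12.45.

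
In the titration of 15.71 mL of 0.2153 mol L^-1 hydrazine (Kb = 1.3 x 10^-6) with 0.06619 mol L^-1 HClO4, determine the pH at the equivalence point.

4.70

n(N2H4) = 0.2153 x 0.01571 = 0.003382 mol; V(HClO4) at equivalence = 0.003382/0.06619 = 0.05110 L.
At equivalence the base is fully converted to N2H5+; total volume = 0.06681 L, so [N2H5+] = 0.003382/0.06681 = 0.05063 M.
Ka(N2H5+) = Kw/Kb = 1.0e-14 / 1.3 x 10^-6 = 7.69e-9.
[H^+] = sqrt(Ka x [N2H5+]) = sqrt(7.69e-9 x 0.05063) = 1.97e-5 M.
pH = -log(1.97e-5) = 4.70.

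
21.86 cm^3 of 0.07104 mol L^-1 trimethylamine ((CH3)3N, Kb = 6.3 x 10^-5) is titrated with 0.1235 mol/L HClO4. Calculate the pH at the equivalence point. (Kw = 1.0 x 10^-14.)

5.57

n((CH3)3N) = 0.07104 x 0.02186 = 0.001553 mol; V(HClO4) at equivalence = 0.001553/0.1235 = 0.01257 L.
At equivalence the base is fully converted to (CH3)3NH+; total volume = 0.03443 L, so [(CH3)3NH+] = 0.001553/0.03443 = 0.04510 M.
Ka((CH3)3NH+) = Kw/Kb = 1.0e-14 / 6.3 x 10^-5 = 1.59e-10.
[H^+] = sqrt(Ka x [(CH3)3NH+]) = sqrt(1.59e-10 x 0.04510) = 2.68e-6 M.
pH = -log(2.68e-6) = 5.57.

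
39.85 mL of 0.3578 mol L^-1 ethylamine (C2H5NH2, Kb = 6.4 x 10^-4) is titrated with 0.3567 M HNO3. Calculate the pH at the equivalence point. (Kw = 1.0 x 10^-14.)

n(C2H5NH2) = 0.3578 x 0.03985 = 0.01426 mol; V(HNO3) at equivalence = 0.01426/0.3567 = 0.03997 L.
At equivalence the base is fully converted to C2H5NH3+; total volume = 0.07982 L, so [C2H5NH3+] = 0.01426/0.07982 = 0.1786 M.
Ka(C2H5NH3+) = Kw/Kb = 1.0e-14 / 6.4 x 10^-4 = 1.56e-11.
[H^+] = sqrt(Ka x [C2H5NH3+]) = sqrt(1.56e-11 x 0.1786) = 1.67e-6 M.
pH = -log(1.67e-6) = 5.78.

5.78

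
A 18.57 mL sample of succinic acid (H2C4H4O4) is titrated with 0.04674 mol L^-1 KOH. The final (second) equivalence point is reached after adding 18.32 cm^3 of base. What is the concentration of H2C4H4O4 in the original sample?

0.0231 M

n(KOH) = 0.04674 x 0.01832 = 0.0008563 mol.
At the final (second) equivalence point, 2 mol OH^- react per mol H2C4H4O4, so n(H2C4H4O4) = 0.0008563 / 2 = 0.0004281 mol.
[H2C4H4O4] = 0.0004281 / 0.01857 L = 0.0231 M.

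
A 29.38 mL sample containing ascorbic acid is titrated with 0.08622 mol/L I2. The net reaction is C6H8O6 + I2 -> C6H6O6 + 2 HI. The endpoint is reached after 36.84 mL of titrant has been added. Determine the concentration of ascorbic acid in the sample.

0.108 M

n(I2) = 0.08622 x 0.03684 = 0.003176 mol.
From the balanced equation, 1 mol I2 reacts with 1 mol ascorbic acid, so n(ascorbic acid) = 0.003176 x 1/1 = 0.003176 mol.
[ascorbic acid] = 0.003176 / 0.02938 L = 0.108 M.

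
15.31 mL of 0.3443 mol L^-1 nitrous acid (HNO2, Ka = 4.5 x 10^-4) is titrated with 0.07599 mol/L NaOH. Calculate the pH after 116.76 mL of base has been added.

n(acid) = 0.3443 x 0.01531 = 0.005271 mol; n(NaOH) added = 0.07599 x 0.1168 = 0.008873 mol.
Base is in excess by 0.008873 - 0.005271 = 0.003601 mol in a total volume of 0.1321 L.
[OH^-] = 0.003601/0.1321 = 0.02727 M, so pOH = 1.56 and pH = 14.00 - 1.56 = 12.44.

12.44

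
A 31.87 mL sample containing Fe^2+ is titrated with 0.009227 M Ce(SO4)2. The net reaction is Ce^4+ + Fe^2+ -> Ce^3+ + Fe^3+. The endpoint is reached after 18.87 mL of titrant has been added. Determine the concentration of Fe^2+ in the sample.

n(Ce(SO4)2) = 0.009227 x 0.01887 = 0.0001741 mol.
From the balanced equation, 1 mol Ce(SO4)2 reacts with 1 mol Fe^2+, so n(Fe^2+) = 0.0001741 x 1/1 = 0.0001741 mol.
[Fe^2+] = 0.0001741 / 0.03187 L = 0.00546 M.

0.00546 M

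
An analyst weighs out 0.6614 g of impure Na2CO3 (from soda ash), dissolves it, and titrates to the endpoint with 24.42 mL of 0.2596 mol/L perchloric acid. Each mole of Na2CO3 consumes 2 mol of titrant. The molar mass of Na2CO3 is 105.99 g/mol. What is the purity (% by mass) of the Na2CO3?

n(HClO4) = 0.2596 x 0.02442 = 0.006339 mol.
n(Na2CO3) = 0.006339 / 2 = 0.003170 mol.
mass of Na2CO3 = 0.003170 x 105.99 = 0.3360 g.
% purity = 0.3360 / 0.6614 x 100 = 50.8%.

50.8%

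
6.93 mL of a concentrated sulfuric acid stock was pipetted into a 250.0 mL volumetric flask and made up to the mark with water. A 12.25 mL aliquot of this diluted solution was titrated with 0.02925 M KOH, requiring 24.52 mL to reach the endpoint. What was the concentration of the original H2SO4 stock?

n(KOH) = 0.02925 x 0.02452 = 0.0007172 mol.
n(H2SO4) in the aliquot = 0.0007172 x 1/2 = 0.0003586 mol.
[diluted H2SO4] = 0.0003586 / 0.01225 = 0.02927 M.
Dilution factor = 250.0/6.930 = 36.08, so [stock] = 0.02927 x 36.08 = 1.06 M.

1.06 M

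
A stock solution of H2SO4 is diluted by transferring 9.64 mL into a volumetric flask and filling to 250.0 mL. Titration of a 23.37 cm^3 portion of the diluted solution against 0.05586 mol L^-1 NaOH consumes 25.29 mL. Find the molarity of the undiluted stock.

0.784 M

n(NaOH) = 0.05586 x 0.02529 = 0.001413 mol.
n(H2SO4) in the aliquot = 0.001413 x 1/2 = 0.0007063 mol.
[diluted H2SO4] = 0.0007063 / 0.02337 = 0.03022 M.
Dilution factor = 250.0/9.640 = 25.93, so [stock] = 0.03022 x 25.93 = 0.784 M.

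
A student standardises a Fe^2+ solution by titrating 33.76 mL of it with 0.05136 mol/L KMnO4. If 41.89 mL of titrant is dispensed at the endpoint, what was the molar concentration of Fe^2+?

n(KMnO4) = 0.05136 x 0.04189 = 0.002151 mol.
From the balanced equation, 1 mol KMnO4 reacts with 5 mol Fe^2+, so n(Fe^2+) = 0.002151 x 5/1 = 0.01076 mol.
[Fe^2+] = 0.01076 / 0.03376 L = 0.319 M.

0.319 M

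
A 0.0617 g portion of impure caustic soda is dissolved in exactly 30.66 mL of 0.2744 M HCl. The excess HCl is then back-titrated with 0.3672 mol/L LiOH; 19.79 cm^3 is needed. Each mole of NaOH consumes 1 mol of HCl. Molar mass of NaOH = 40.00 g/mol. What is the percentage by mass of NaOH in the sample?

Total n(HCl) added = 0.2744 x 0.03066 = 0.008413 mol.
n(LiOH) used = 0.3672 x 0.01979 = 0.007267 mol, which equals the excess n(HCl).
So n(HCl) consumed by the sample = 0.008413 - 0.007267 = 0.001146 mol.
n(NaOH) = 0.001146 / 1 = 0.001146 mol.
mass NaOH = 0.001146 x 40.00 = 0.04585 g, so %NaOH = 0.04585/0.0617 x 100 = 74.3%.

74.3%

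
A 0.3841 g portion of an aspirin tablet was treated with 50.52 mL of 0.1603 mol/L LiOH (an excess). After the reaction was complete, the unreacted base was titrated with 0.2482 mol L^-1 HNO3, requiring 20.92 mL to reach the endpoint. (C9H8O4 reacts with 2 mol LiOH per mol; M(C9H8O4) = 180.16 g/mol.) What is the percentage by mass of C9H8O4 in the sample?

68.2%

Total n(LiOH) added = 0.1603 x 0.05052 = 0.008098 mol.
n(HNO3) used = 0.2482 x 0.02092 = 0.005192 mol, which equals the excess n(LiOH).
So n(LiOH) consumed by the sample = 0.008098 - 0.005192 = 0.002906 mol.
n(C9H8O4) = 0.002906 / 2 = 0.001453 mol.
mass C9H8O4 = 0.001453 x 180.16 = 0.2618 g, so %C9H8O4 = 0.2618/0.3841 x 100 = 68.2%.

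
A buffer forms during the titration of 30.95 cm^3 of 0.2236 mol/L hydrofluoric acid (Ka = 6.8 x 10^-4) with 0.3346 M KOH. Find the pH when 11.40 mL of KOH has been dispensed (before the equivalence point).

3.26

Initial n(HF) = 0.2236 x 0.03095 = 0.006920 mol.
n(KOH) added = 0.3346 x 0.01140 = 0.003814 mol, converting that many moles of HF to F-.
Remaining n(HF) = 0.003106 mol; n(F-) = 0.003814 mol.
By Henderson-Hasselbalch, pH = pKa + log([A^-]/[HA]) = 3.17 + log(0.003814/0.003106) = 3.17 + (+0.09) = 3.26.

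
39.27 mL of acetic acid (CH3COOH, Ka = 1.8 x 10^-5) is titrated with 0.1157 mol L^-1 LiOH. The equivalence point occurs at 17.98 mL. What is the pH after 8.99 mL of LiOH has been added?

8.99 mL is exactly half the equivalence volume (17.98/2), i.e. the half-equivalence point.
There, n(HA) = n(A^-), so pH = pKa = -log(1.8 x 10^-5) = 4.74.

4.74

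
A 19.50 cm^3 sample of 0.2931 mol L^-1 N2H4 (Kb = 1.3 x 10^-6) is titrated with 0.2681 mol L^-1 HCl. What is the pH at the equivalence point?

4.48

n(N2H4) = 0.2931 x 0.01950 = 0.005715 mol; V(HCl) at equivalence = 0.005715/0.2681 = 0.02132 L.
At equivalence the base is fully converted to N2H5+; total volume = 0.04082 L, so [N2H5+] = 0.005715/0.04082 = 0.1400 M.
Ka(N2H5+) = Kw/Kb = 1.0e-14 / 1.3 x 10^-6 = 7.69e-9.
[H^+] = sqrt(Ka x [N2H5+]) = sqrt(7.69e-9 x 0.1400) = 3.28e-5 M.
pH = -log(3.28e-5) = 4.48.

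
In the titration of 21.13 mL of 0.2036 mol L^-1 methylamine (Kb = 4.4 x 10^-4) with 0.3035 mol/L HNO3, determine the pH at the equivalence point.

n(CH3NH2) = 0.2036 x 0.02113 = 0.004302 mol; V(HNO3) at equivalence = 0.004302/0.3035 = 0.01417 L.
At equivalence the base is fully converted to CH3NH3+; total volume = 0.03530 L, so [CH3NH3+] = 0.004302/0.03530 = 0.1219 M.
Ka(CH3NH3+) = Kw/Kb = 1.0e-14 / 4.4 x 10^-4 = 2.27e-11.
[H^+] = sqrt(Ka x [CH3NH3+]) = sqrt(2.27e-11 x 0.1219) = 1.66e-6 M.
pH = -log(1.66e-6) = 5.78.

5.78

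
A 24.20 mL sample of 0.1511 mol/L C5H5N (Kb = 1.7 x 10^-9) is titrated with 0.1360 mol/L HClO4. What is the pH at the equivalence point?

n(C5H5N) = 0.1511 x 0.02420 = 0.003657 mol; V(HClO4) at equivalence = 0.003657/0.1360 = 0.02689 L.
At equivalence the base is fully converted to C5H5NH+; total volume = 0.05109 L, so [C5H5NH+] = 0.003657/0.05109 = 0.07158 M.
Ka(C5H5NH+) = Kw/Kb = 1.0e-14 / 1.7 x 10^-9 = 5.88e-6.
[H^+] = sqrt(Ka x [C5H5NH+]) = sqrt(5.88e-6 x 0.07158) = 0.000649 M.
pH = -log(0.000649) = 3.19.

3.19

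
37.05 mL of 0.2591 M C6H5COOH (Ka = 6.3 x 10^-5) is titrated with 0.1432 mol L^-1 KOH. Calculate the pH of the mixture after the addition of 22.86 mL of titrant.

Initial n(C6H5COOH) = 0.2591 x 0.03705 = 0.009600 mol.
n(KOH) added = 0.1432 x 0.02286 = 0.003274 mol, converting that many moles of C6H5COOH to C6H5COO-.
Remaining n(C6H5COOH) = 0.006326 mol; n(C6H5COO-) = 0.003274 mol.
By Henderson-Hasselbalch, pH = pKa + log([A^-]/[HA]) = 4.20 + log(0.003274/0.006326) = 4.20 + (-0.29) = 3.91.

3.91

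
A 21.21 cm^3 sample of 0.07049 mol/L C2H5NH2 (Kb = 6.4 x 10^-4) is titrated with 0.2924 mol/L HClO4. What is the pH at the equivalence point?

n(C2H5NH2) = 0.07049 x 0.02121 = 0.001495 mol; V(HClO4) at equivalence = 0.001495/0.2924 = 0.005113 L.
At equivalence the base is fully converted to C2H5NH3+; total volume = 0.02632 L, so [C2H5NH3+] = 0.001495/0.02632 = 0.05680 M.
Ka(C2H5NH3+) = Kw/Kb = 1.0e-14 / 6.4 x 10^-4 = 1.56e-11.
[H^+] = sqrt(Ka x [C2H5NH3+]) = sqrt(1.56e-11 x 0.05680) = 9.42e-7 M.
pH = -log(9.42e-7) = 6.03.

6.03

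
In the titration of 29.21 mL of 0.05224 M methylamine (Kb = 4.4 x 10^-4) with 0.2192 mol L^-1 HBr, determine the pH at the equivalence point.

n(CH3NH2) = 0.05224 x 0.02921 = 0.001526 mol; V(HBr) at equivalence = 0.001526/0.2192 = 0.006961 L.
At equivalence the base is fully converted to CH3NH3+; total volume = 0.03617 L, so [CH3NH3+] = 0.001526/0.03617 = 0.04219 M.
Ka(CH3NH3+) = Kw/Kb = 1.0e-14 / 4.4 x 10^-4 = 2.27e-11.
[H^+] = sqrt(Ka x [CH3NH3+]) = sqrt(2.27e-11 x 0.04219) = 9.79e-7 M.
pH = -log(9.79e-7) = 6.01.

6.01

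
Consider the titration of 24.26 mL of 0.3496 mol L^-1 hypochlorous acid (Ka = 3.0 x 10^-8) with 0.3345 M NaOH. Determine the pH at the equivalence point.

n(HClO) = 0.3496 x 0.02426 = 0.008481 mol; V(NaOH) at equivalence = 0.008481/0.3345 = 0.02536 L.
At equivalence all the acid is converted to ClO-; total volume = 0.02426 + 0.02536 = 0.04962 L, so [ClO-] = 0.008481/0.04962 = 0.1709 M.
Kb = Kw/Ka = 1.0e-14 / 3.0 x 10^-8 = 3.33e-7.
[OH^-] = sqrt(Kb x [ClO-]) = sqrt(3.33e-7 x 0.1709) = 0.000239 M.
pOH = 3.62, so pH = 14.00 - 3.62 = 10.38.

10.38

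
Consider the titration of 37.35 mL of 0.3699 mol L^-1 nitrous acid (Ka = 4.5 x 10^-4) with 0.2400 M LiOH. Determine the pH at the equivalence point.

8.25

n(HNO2) = 0.3699 x 0.03735 = 0.01382 mol; V(LiOH) at equivalence = 0.01382/0.2400 = 0.05757 L.
At equivalence all the acid is converted to NO2-; total volume = 0.03735 + 0.05757 = 0.09492 L, so [NO2-] = 0.01382/0.09492 = 0.1456 M.
Kb = Kw/Ka = 1.0e-14 / 4.5 x 10^-4 = 2.22e-11.
[OH^-] = sqrt(Kb x [NO2-]) = sqrt(2.22e-11 x 0.1456) = 1.80e-6 M.
pOH = 5.75, so pH = 14.00 - 5.75 = 8.25.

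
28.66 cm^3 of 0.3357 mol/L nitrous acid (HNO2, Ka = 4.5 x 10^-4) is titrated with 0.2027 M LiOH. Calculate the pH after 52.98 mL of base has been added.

n(acid) = 0.3357 x 0.02866 = 0.009621 mol; n(LiOH) added = 0.2027 x 0.05298 = 0.01074 mol.
Base is in excess by 0.01074 - 0.009621 = 0.001118 mol in a total volume of 0.08164 L.
[OH^-] = 0.001118/0.08164 = 0.01369 M, so pOH = 1.86 and pH = 14.00 - 1.86 = 12.14.

12.14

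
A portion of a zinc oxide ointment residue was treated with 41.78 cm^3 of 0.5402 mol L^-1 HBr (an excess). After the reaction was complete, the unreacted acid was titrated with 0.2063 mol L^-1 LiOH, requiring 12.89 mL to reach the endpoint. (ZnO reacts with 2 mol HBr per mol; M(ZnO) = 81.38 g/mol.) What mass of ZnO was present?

0.810 g

Total n(HBr) added = 0.5402 x 0.04178 = 0.02257 mol.
n(LiOH) used = 0.2063 x 0.01289 = 0.002659 mol, which equals the excess n(HBr).
So n(HBr) consumed by the sample = 0.02257 - 0.002659 = 0.01991 mol.
n(ZnO) = 0.01991 / 2 = 0.009955 mol.
mass = 0.009955 mol x 81.38 g/mol = 0.810 g.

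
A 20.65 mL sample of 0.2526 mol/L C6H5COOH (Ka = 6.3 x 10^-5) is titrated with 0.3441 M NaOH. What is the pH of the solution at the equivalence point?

8.68

n(C6H5COOH) = 0.2526 x 0.02065 = 0.005216 mol; V(NaOH) at equivalence = 0.005216/0.3441 = 0.01516 L.
At equivalence all the acid is converted to C6H5COO-; total volume = 0.02065 + 0.01516 = 0.03581 L, so [C6H5COO-] = 0.005216/0.03581 = 0.1457 M.
Kb = Kw/Ka = 1.0e-14 / 6.3 x 10^-5 = 1.59e-10.
[OH^-] = sqrt(Kb x [C6H5COO-]) = sqrt(1.59e-10 x 0.1457) = 4.81e-6 M.
pOH = 5.32, so pH = 14.00 - 5.32 = 8.68.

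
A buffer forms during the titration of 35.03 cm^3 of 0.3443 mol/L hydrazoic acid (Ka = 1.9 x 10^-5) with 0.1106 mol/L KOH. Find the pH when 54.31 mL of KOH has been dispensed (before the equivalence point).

4.72

Initial n(HN3) = 0.3443 x 0.03503 = 0.01206 mol.
n(KOH) added = 0.1106 x 0.05431 = 0.006007 mol, converting that many moles of HN3 to N3-.
Remaining n(HN3) = 0.006054 mol; n(N3-) = 0.006007 mol.
By Henderson-Hasselbalch, pH = pKa + log([A^-]/[HA]) = 4.72 + log(0.006007/0.006054) = 4.72 + (-0.00) = 4.72.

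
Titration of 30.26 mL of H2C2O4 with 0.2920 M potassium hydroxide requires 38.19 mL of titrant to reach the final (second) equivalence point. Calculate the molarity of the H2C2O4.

0.184 M

n(KOH) = 0.2920 x 0.03819 = 0.01115 mol.
At the final (second) equivalence point, 2 mol OH^- react per mol H2C2O4, so n(H2C2O4) = 0.01115 / 2 = 0.005576 mol.
[H2C2O4] = 0.005576 / 0.03026 L = 0.184 M.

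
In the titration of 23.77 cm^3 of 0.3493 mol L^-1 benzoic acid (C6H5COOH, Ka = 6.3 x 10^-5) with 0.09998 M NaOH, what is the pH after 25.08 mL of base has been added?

3.84

Initial n(C6H5COOH) = 0.3493 x 0.02377 = 0.008303 mol.
n(NaOH) added = 0.09998 x 0.02508 = 0.002507 mol, converting that many moles of C6H5COOH to C6H5COO-.
Remaining n(C6H5COOH) = 0.005795 mol; n(C6H5COO-) = 0.002507 mol.
By Henderson-Hasselbalch, pH = pKa + log([A^-]/[HA]) = 4.20 + log(0.002507/0.005795) = 4.20 + (-0.36) = 3.84.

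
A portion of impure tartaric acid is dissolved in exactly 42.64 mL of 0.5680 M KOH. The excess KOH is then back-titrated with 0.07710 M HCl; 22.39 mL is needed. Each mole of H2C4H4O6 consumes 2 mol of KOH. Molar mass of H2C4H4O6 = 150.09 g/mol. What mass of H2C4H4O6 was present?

1.69 g

Total n(KOH) added = 0.5680 x 0.04264 = 0.02422 mol.
n(HCl) used = 0.07710 x 0.02239 = 0.001726 mol, which equals the excess n(KOH).
So n(KOH) consumed by the sample = 0.02422 - 0.001726 = 0.02249 mol.
n(H2C4H4O6) = 0.02249 / 2 = 0.01125 mol.
mass = 0.01125 mol x 150.09 g/mol = 1.69 g.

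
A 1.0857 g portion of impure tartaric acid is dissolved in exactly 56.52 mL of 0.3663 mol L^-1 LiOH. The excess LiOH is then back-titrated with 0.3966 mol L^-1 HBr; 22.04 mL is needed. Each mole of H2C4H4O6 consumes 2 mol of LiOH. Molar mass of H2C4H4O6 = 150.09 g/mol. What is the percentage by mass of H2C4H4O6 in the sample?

82.7%

Total n(LiOH) added = 0.3663 x 0.05652 = 0.02070 mol.
n(HBr) used = 0.3966 x 0.02204 = 0.008741 mol, which equals the excess n(LiOH).
So n(LiOH) consumed by the sample = 0.02070 - 0.008741 = 0.01196 mol.
n(H2C4H4O6) = 0.01196 / 2 = 0.005981 mol.
mass H2C4H4O6 = 0.005981 x 150.09 = 0.8977 g, so %H2C4H4O6 = 0.8977/1.0857 x 100 = 82.7%.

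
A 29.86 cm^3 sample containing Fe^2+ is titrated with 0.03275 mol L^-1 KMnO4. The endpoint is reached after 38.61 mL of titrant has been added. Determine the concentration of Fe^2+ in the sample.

0.212 M

n(KMnO4) = 0.03275 x 0.03861 = 0.001264 mol.
From the balanced equation, 1 mol KMnO4 reacts with 5 mol Fe^2+, so n(Fe^2+) = 0.001264 x 5/1 = 0.006322 mol.
[Fe^2+] = 0.006322 / 0.02986 L = 0.212 M.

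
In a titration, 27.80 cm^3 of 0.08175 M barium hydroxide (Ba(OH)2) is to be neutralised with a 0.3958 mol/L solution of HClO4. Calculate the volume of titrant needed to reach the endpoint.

11.5 mL

n(Ba(OH)2) = 0.08175 mol/L x 0.02780 L = 0.002273 mol.
The neutralisation is 1 Ba(OH)2 : 2 HClO4, so n(HClO4) = 0.002273 x 2/1 = 0.004545 mol.
V(HClO4) = 0.004545 / 0.3958 = 0.01148 L = 11.5 mL.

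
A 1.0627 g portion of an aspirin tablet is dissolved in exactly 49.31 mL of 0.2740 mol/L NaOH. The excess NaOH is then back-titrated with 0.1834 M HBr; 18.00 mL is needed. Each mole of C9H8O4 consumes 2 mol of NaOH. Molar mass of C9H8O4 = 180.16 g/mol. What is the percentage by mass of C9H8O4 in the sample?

86.5%

Total n(NaOH) added = 0.2740 x 0.04931 = 0.01351 mol.
n(HBr) used = 0.1834 x 0.01800 = 0.003301 mol, which equals the excess n(NaOH).
So n(NaOH) consumed by the sample = 0.01351 - 0.003301 = 0.01021 mol.
n(C9H8O4) = 0.01021 / 2 = 0.005105 mol.
mass C9H8O4 = 0.005105 x 180.16 = 0.9197 g, so %C9H8O4 = 0.9197/1.0627 x 100 = 86.5%.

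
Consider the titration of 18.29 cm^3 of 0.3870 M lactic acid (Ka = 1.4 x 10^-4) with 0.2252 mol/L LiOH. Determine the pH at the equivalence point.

8.50

n(HC3H5O3) = 0.3870 x 0.01829 = 0.007078 mol; V(LiOH) at equivalence = 0.007078/0.2252 = 0.03143 L.
At equivalence all the acid is converted to C3H5O3-; total volume = 0.01829 + 0.03143 = 0.04972 L, so [C3H5O3-] = 0.007078/0.04972 = 0.1424 M.
Kb = Kw/Ka = 1.0e-14 / 1.4 x 10^-4 = 7.14e-11.
[OH^-] = sqrt(Kb x [C3H5O3-]) = sqrt(7.14e-11 x 0.1424) = 3.19e-6 M.
pOH = 5.50, so pH = 14.00 - 5.50 = 8.50.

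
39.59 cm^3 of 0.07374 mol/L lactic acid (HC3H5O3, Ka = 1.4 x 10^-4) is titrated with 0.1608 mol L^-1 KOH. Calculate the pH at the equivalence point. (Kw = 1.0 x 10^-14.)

n(HC3H5O3) = 0.07374 x 0.03959 = 0.002919 mol; V(KOH) at equivalence = 0.002919/0.1608 = 0.01816 L.
At equivalence all the acid is converted to C3H5O3-; total volume = 0.03959 + 0.01816 = 0.05775 L, so [C3H5O3-] = 0.002919/0.05775 = 0.05056 M.
Kb = Kw/Ka = 1.0e-14 / 1.4 x 10^-4 = 7.14e-11.
[OH^-] = sqrt(Kb x [C3H5O3-]) = sqrt(7.14e-11 x 0.05056) = 1.90e-6 M.
pOH = 5.72, so pH = 14.00 - 5.72 = 8.28.

8.28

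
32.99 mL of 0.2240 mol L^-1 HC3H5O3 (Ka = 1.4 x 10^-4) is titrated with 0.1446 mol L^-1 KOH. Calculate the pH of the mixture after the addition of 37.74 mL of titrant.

Initial n(HC3H5O3) = 0.2240 x 0.03299 = 0.007390 mol.
n(KOH) added = 0.1446 x 0.03774 = 0.005457 mol, converting that many moles of HC3H5O3 to C3H5O3-.
Remaining n(HC3H5O3) = 0.001933 mol; n(C3H5O3-) = 0.005457 mol.
By Henderson-Hasselbalch, pH = pKa + log([A^-]/[HA]) = 3.85 + log(0.005457/0.001933) = 3.85 + (+0.45) = 4.30.

4.30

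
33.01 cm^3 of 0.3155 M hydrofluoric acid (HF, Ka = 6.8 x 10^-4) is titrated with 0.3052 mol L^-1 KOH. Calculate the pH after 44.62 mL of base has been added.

n(acid) = 0.3155 x 0.03301 = 0.01041 mol; n(KOH) added = 0.3052 x 0.04462 = 0.01362 mol.
Base is in excess by 0.01362 - 0.01041 = 0.003203 mol in a total volume of 0.07763 L.
[OH^-] = 0.003203/0.07763 = 0.04126 M, so pOH = 1.38 and pH = 14.00 - 1.38 = 12.62.

12.62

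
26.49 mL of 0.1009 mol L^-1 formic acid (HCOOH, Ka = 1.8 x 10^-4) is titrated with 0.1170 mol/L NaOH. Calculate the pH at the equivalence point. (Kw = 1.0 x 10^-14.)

n(HCOOH) = 0.1009 x 0.02649 = 0.002673 mol; V(NaOH) at equivalence = 0.002673/0.1170 = 0.02284 L.
At equivalence all the acid is converted to HCOO-; total volume = 0.02649 + 0.02284 = 0.04933 L, so [HCOO-] = 0.002673/0.04933 = 0.05418 M.
Kb = Kw/Ka = 1.0e-14 / 1.8 x 10^-4 = 5.56e-11.
[OH^-] = sqrt(Kb x [HCOO-]) = sqrt(5.56e-11 x 0.05418) = 1.73e-6 M.
pOH = 5.76, so pH = 14.00 - 5.76 = 8.24.

8.24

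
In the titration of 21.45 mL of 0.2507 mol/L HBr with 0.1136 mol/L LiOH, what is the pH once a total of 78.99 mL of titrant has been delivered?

n(acid) = 0.2507 x 0.02145 = 0.005378 mol; n(LiOH) added = 0.1136 x 0.07899 = 0.008973 mol.
Base is in excess by 0.008973 - 0.005378 = 0.003596 mol in a total volume of 0.1004 L.
[OH^-] = 0.003596/0.1004 = 0.03580 M, so pOH = 1.45 and pH = 14.00 - 1.45 = 12.55.

12.55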